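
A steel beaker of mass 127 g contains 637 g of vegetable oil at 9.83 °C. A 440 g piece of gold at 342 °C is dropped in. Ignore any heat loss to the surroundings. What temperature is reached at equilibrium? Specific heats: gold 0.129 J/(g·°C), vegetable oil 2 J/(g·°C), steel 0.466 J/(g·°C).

T_f = Σ m_i c_i T_i / Σ m_i c_i:
T_f = (56.76×342 + 1274×9.83 + 59.18×9.83) / (56.76 + 1274 + 59.18)
    = 32517 / 1389.9 ≈ 23.39 °C

T_f ≈ 23.4 °C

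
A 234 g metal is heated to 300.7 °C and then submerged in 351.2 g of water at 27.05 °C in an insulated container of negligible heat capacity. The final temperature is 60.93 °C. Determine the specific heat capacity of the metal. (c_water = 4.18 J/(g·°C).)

c ≈ 0.886 J/(g·°C)

Let T be the final temperature. ΣQ_i = 0:
234×c×(60.93 − 300.7) + 351.2×4.18×(60.93 − 27.05) = 0
-56106 c = -49736
c = -49736/-56106 ≈ 0.8865 J/(g·°C)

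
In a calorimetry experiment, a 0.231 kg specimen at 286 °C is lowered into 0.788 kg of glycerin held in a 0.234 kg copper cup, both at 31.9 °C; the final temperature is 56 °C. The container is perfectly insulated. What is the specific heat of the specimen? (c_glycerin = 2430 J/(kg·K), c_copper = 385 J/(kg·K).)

Let T be the final temperature. ΣQ_i = 0:
0.231·c·(56 − 286) + 0.788·2430·(56 − 31.9) + 0.234·385·(56 − 31.9) = 0
-53.13 c = -48319
c = -48319/-53.13 ≈ 909.4 J/(kg·K)

c ≈ 909 J/(kg·K)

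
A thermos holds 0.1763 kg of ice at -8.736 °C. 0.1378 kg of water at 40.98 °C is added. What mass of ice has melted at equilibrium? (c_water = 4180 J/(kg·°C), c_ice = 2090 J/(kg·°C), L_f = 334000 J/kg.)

m_melted ≈ 0.061 kg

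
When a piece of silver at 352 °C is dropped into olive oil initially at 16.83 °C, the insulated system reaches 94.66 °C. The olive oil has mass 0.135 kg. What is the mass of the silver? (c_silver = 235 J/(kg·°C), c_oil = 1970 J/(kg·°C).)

m ≈ 0.342 kg

Heat lost by the silver = heat gained by the oil:
m·235·(352 − 94.66) = 0.135·1970·(94.66 − 16.83)
60475 m = 20699  ⇒  m ≈ 0.3423 kg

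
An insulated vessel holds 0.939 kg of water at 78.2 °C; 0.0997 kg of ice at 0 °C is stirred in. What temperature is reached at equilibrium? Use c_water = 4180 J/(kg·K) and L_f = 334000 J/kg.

T_f ≈ 63.0 °C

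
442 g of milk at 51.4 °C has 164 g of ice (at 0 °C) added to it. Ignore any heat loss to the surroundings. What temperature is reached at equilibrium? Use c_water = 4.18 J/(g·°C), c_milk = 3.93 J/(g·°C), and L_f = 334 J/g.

T_f ≈ 14.2 °C

Setting the total heat transfer to zero:
latent heat to melt: 164·334 = 54776; warm the meltwater: 685.52 T; milk: 1737.1(T − 51.4)
2422.6 T = 89285 − 54776 = 34509
T ≈ 14.24 °C (positive, so assuming full melt was valid).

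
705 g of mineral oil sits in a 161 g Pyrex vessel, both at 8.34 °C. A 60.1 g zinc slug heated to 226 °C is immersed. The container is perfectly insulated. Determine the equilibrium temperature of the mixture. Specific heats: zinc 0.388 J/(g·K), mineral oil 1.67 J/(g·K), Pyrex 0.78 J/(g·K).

T_f ≈ 12.2 °C

Taking heat into each body as positive, Σ m c ΔT = 0:
60.1×0.388×(T − 226) + 705×1.67×(T − 8.34) + 161×0.78×(T − 8.34) = 0
1326.2 T = 16136
T ≈ 12.17 °C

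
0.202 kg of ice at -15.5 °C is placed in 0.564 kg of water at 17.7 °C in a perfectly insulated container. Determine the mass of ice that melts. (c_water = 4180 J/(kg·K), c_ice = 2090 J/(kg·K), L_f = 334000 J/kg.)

m_melted ≈ 0.105 kg

Cooling the water to 0 °C releases 0.564×4180×17.7 = 41728 J.
Warming the ice to 0 °C takes 0.202×2090×15.5 = 6543.8 J, leaving 35184 J for melting.
Fully melting the ice requires m_ice L_f = 0.202×334000 = 67468 J.
Since 35184 < 67468 J, not all the ice melts; equilibrium is at 0 °C.
m_melted×334000 = 35184  ⇒  m_melted ≈ 0.1053 kg.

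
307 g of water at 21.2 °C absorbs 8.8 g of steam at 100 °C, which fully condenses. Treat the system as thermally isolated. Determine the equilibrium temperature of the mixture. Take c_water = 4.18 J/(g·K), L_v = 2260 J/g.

Let T be the final temperature. ΣQ_i = 0:
condense steam: −8.8×2260 = −19888
  condensate cools 100→T: 8.8×4.18×(T − 100) = 36.78(T − 100)
  original water: 1283.3(T − 21.2)
1320 T = 19888 + 3678.4 + 27205 = 50772
T ≈ 38.46 °C, under the boiling point, so the assumption holds.

T_f ≈ 38.5 °C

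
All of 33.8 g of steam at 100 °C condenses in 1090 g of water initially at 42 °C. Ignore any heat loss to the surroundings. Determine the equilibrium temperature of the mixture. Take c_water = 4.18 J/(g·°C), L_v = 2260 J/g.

Energy balance with sensible and latent terms:
latent heat released on condensation: 33.8×2260 = 76388
  condensate cools 100→T: 33.8×4.18×(T − 100) = 141.28(T − 100)
  water warms: 1090×4.18×(T − 42) = 4556.2(T − 42)
4697.5 T = 76388 + 14128 + 191360 = 281877
T ≈ 60.01 °C (< 100 °C, so full condensation is consistent).

T_f ≈ 60.0 °C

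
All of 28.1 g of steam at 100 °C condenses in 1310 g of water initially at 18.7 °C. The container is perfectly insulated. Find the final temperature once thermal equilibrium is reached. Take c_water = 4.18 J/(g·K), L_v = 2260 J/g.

Energy balance with sensible and latent terms:
latent heat released on condensation: 28.1·2260 = 63506
  condensed water 100 °C→T: 117.46(T − 100)
  original water: 5475.8(T − 18.7)
5593.3 T = 63506 + 11746 + 102397 = 177649
T ≈ 31.76 °C — below 100 °C, confirming all the steam condensed.

T_f ≈ 31.8 °C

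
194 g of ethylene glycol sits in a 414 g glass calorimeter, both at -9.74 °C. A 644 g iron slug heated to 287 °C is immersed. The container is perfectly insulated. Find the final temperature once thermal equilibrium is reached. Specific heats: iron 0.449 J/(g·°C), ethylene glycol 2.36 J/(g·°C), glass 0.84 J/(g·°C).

Net heat exchanged in the isolated system is zero:
644·0.449·(T − 287) + 194·2.36·(T − (-9.74)) + 414·0.84·(T − (-9.74)) = 0
289.16(T − 287) + 457.84(T − (-9.74)) + 347.76(T − (-9.74)) = 0
1094.8 T = 75141
T = 75141 / 1094.8 = 68.6 °C

T_f ≈ 68.6 °C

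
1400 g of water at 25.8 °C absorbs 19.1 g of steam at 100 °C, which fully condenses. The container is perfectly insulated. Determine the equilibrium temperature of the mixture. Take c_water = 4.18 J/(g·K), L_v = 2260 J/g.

T_f ≈ 34.1 °C

Energy conservation, ΣQ = 0:
steam→water at 100 °C releases m L_v = 19.1·2260 = 43166
  condensed water 100 °C→T: 79.84(T − 100)
  water warms: 1400·4.18·(T − 25.8) = 5852(T − 25.8)
5931.8 T = 43166 + 7983.8 + 150982 = 202131
T ≈ 34.08 °C (< 100 °C, so full condensation is consistent).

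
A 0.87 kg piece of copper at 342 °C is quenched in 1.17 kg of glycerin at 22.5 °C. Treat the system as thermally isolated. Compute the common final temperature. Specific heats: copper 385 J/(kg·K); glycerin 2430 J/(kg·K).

Heat gained plus heat lost sum to zero:
0.87·385·(T − 342) + 1.17·2430·(T − 22.5) = 0
334.95(T − 342) + 2843.1(T − 22.5) = 0
(334.95 + 2843.1) T = 334.95·342 + 2843.1·22.5
T = 178523/3178 ≈ 56.17 °C

T_f ≈ 56.2 °C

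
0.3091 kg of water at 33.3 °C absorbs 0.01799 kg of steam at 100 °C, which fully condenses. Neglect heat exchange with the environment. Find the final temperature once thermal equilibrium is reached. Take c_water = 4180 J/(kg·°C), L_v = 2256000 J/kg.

T_f ≈ 66.7 °C

Energy balance with sensible and latent terms:
steam→water at 100 °C releases m L_v = 0.01799×2256000 = 40585; condensate cools 100→T: 0.01799×4180×(T − 100) = 75.2(T − 100); water warms: 0.3091×4180×(T − 33.3) = 1292(T − 33.3)
1367.2 T = 40585 + 7519.8 + 43025 = 91130
T ≈ 66.65 °C — below 100 °C, confirming all the steam condensed.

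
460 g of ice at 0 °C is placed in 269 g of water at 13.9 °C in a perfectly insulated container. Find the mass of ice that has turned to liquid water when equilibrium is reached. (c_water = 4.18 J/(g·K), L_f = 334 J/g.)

Water can give up m c ΔT = 269·4.18·13.9 = 15629 J before reaching 0 °C.
Fully melting the ice requires m_ice L_f = 460·334 = 153640 J.
That's not enough to melt it all — equilibrium is at 0 °C with ice remaining.
Mass melted = 15629/334 ≈ 46.79 g.

m_melted ≈ 46.8 g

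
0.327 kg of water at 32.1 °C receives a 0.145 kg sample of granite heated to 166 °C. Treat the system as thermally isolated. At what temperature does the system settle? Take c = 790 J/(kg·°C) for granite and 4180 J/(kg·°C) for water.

Let T be the final temperature. ΣQ_i = 0:
0.145*790*(T − 166) + 0.327*4180*(T − 32.1) = 0
114.55(T − 166) + 1366.9(T − 32.1) = 0
1481.4 T = 62892
T = 62892 / 1481.4 = 42.5 °C

T_f ≈ 42.5 °C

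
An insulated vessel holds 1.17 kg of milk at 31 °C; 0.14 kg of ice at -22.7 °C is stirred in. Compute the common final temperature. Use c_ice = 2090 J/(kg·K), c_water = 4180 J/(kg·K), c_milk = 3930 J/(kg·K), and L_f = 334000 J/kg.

T_f ≈ 17.2 °C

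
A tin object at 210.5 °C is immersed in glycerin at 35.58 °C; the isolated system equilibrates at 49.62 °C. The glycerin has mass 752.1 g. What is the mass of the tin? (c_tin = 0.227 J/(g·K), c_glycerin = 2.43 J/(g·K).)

Taking heat into each body as positive, Σ m c ΔT = 0:
m·0.227·(49.62 − 210.5) + 752.1·2.43·(49.62 − 35.58) = 0
-36.52 m = -25660
m = -25660/-36.52 ≈ 702.6 g

m ≈ 703 g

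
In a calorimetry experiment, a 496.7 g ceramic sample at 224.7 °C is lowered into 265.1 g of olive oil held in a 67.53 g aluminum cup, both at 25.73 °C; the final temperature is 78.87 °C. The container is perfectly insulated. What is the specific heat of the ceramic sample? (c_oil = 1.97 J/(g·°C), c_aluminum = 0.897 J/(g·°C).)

Setting the total heat transfer to zero:
496.7×c×(78.87 − 224.7) + 265.1×1.97×(78.87 − 25.73) + 67.53×0.897×(78.87 − 25.73) = 0
-72434 c = -30971
c = -30971/-72434 ≈ 0.4276 J/(g·°C)

c ≈ 0.428 J/(g·°C)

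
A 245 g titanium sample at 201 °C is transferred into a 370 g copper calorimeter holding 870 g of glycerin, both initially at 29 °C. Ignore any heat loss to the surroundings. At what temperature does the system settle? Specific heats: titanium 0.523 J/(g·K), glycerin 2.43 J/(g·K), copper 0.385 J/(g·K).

T_f ≈ 38.2 °C

Energy conservation, ΣQ = 0:
245×0.523×(T − 201) + 870×2.43×(T − 29) + 370×0.385×(T − 29) = 0
(128.13 + 2114.1 + 142.45) T = 128.13×201 + 2114.1×29 + 142.45×29
T ≈ 38.24 °C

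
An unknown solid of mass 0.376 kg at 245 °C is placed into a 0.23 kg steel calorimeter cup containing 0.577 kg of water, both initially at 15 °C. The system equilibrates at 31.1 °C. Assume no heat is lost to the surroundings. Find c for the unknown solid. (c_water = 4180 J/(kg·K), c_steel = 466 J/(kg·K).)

c ≈ 504 J/(kg·K)

Conservation of energy gives ΣQ = 0:
0.376·c·(31.1 − 245) + 0.577·4180·(31.1 − 15) + 0.23·466·(31.1 − 15) = 0
-80.43 c = -40557
c = -40557/-80.43 ≈ 504.3 J/(kg·K)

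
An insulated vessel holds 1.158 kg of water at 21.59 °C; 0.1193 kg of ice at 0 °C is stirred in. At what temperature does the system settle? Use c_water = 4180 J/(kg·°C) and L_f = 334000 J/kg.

T_f ≈ 12.1 °C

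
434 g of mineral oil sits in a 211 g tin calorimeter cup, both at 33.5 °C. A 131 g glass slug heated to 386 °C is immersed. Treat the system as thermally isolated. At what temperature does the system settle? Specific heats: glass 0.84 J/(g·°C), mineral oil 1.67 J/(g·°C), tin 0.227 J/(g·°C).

Net heat exchanged in the isolated system is zero:
131×0.84×(T − 386) + 434×1.67×(T − 33.5) + 211×0.227×(T − 33.5) = 0
110.04(T − 386) + 724.78(T − 33.5) + 47.9(T − 33.5) = 0
(110.04 + 724.78 + 47.9) T = 110.04×386 + 724.78×33.5 + 47.9×33.5
T ≈ 77.44 °C

T_f ≈ 77.4 °C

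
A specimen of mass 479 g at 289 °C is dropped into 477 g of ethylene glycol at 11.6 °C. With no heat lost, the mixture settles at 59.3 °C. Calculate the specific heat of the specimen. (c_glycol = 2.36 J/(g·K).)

c ≈ 0.488 J/(g·K)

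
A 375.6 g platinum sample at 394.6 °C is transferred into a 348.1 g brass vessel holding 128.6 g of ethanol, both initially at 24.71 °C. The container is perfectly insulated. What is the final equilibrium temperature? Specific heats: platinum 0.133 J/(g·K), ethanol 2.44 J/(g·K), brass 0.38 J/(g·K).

T_f ≈ 62.0 °C

Setting the total heat transfer to zero:
375.6×0.133×(T − 394.6) + 128.6×2.44×(T − 24.71) + 348.1×0.38×(T − 24.71) = 0
496.02 T = 30734
T = 30734 / 496.02 = 62 °C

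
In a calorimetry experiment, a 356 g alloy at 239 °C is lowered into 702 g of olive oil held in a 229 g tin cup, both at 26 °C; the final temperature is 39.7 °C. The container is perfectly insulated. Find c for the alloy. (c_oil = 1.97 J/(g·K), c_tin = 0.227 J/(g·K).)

Heat gained plus heat lost sum to zero:
356×c×(39.7 − 239) + 702×1.97×(39.7 − 26) + 229×0.227×(39.7 − 26) = 0
-70951 c = -19658
c = -19658/-70951 ≈ 0.2771 J/(g·K)

c ≈ 0.277 J/(g·K)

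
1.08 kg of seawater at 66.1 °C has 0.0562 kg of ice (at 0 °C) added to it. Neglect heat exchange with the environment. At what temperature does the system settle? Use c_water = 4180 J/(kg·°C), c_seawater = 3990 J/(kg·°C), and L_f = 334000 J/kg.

T_f ≈ 58.6 °C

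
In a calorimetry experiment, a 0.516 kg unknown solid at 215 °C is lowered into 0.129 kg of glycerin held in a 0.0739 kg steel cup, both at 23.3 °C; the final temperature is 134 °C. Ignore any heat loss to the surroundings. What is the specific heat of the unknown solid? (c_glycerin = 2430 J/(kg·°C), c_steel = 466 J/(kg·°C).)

c ≈ 921 J/(kg·°C)

Setting the total heat transfer to zero:
0.516·c·(134 − 215) + 0.129·2430·(134 − 23.3) + 0.0739·466·(134 − 23.3) = 0
-41.8 c = -38513
c = -38513/-41.8 ≈ 921.5 J/(kg·°C)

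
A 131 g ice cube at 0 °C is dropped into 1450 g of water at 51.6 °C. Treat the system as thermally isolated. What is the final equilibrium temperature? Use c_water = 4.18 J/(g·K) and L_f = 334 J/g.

Net heat exchanged in the isolated system is zero:
latent heat to melt: 131×334 = 43754
  meltwater 0→T: 131×4.18×T = 547.58 T
  water: 6061(T − 51.6)
6608.6 T = 312748 − 43754 = 268994
T ≈ 40.70 °C (positive, so assuming full melt was valid).

T_f ≈ 40.7 °C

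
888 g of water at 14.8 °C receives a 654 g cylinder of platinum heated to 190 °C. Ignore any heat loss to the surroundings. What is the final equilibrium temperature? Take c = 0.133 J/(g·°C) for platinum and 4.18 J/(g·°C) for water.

T_f ≈ 18.8 °C

Set heat shed by the hot body equal to heat absorbed by the cold body:
654·0.133·(190 − T) = 888·4.18·(T − 14.8)
86.98(190 − T) = 3711.8(T − 14.8)
3798.8 T = 71462  ⇒  T ≈ 18.81 °C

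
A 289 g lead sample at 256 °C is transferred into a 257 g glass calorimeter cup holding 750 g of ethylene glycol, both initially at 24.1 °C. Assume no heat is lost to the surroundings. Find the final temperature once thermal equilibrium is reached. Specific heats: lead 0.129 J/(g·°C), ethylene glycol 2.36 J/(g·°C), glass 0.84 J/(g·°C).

T_f ≈ 28.4 °C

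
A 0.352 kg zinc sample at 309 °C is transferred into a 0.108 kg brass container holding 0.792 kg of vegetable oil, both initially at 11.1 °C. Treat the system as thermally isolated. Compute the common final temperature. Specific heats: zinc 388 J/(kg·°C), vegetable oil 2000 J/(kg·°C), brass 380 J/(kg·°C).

Conservation of energy gives ΣQ = 0:
0.352·388·(T − 309) + 0.792·2000·(T − 11.1) + 0.108·380·(T − 11.1) = 0
136.58(T − 309) + 1584(T − 11.1) + 41.04(T − 11.1) = 0
1761.6 T = 60240
T = 60240 / 1761.6 = 34.2 °C

T_f ≈ 34.2 °C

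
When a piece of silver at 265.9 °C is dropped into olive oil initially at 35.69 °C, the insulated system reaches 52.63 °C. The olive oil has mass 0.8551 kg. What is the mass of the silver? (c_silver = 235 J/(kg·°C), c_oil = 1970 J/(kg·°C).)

m ≈ 0.569 kg

Setting the total heat transfer to zero:
m×235×(52.63 − 265.9) + 0.8551×1970×(52.63 − 35.69) = 0
-50118 m = -28536
m = -28536/-50118 ≈ 0.5694 kg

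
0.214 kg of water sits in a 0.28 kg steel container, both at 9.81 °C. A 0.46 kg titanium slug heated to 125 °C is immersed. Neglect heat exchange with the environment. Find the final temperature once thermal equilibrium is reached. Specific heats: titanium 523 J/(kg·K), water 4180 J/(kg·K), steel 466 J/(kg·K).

T_f ≈ 31.7 °C

Energy conservation, ΣQ = 0:
0.46·523·(T − 125) + 0.214·4180·(T − 9.81) + 0.28·466·(T − 9.81) = 0
240.58(T − 125) + 894.52(T − 9.81) + 130.48(T − 9.81) = 0
(240.58 + 894.52 + 130.48) T = 240.58·125 + 894.52·9.81 + 130.48·9.81
T = 40128 / 1265.6 = 31.7 °C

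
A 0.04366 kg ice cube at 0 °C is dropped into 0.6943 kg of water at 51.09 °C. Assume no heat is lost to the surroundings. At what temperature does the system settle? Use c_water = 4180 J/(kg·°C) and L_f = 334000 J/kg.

T_f ≈ 43.3 °C

Setting the total heat transfer to zero:
melt ice: 0.04366·334000 = 14582
  warm the meltwater: 182.5 T
  water cools: 0.6943·4180·(T − 51.09) = 2902.2(T − 51.09)
3084.7 T = 148272 − 14582 = 133690
T ≈ 43.34 °C — above 0 °C, consistent with complete melting.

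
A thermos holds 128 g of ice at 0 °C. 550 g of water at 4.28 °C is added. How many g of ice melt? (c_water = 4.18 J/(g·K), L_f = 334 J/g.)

m_melted ≈ 29.5 g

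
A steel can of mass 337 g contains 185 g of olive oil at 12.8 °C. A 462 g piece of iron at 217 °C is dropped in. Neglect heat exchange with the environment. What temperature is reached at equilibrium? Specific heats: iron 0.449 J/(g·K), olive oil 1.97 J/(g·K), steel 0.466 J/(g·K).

Let T be the final temperature. ΣQ_i = 0:
462*0.449*(T − 217) + 185*1.97*(T − 12.8) + 337*0.466*(T − 12.8) = 0
728.93 T = 51689
T ≈ 70.91 °C

T_f ≈ 70.9 °C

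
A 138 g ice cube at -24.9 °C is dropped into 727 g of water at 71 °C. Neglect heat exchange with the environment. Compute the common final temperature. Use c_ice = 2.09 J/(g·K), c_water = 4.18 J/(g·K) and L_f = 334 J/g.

T_f ≈ 44.9 °C

Energy conservation, ΣQ = 0:
ice -24.9→0 °C: 138×2.09×24.9 = 7181.7
  melt ice: 138×334 = 46092
  meltwater 0→T: 138×4.18×T = 576.84 T
  water: 3038.9(T − 71)
3615.7 T = 215759 − 53274 = 162485
T ≈ 44.94 °C (positive, so assuming full melt was valid).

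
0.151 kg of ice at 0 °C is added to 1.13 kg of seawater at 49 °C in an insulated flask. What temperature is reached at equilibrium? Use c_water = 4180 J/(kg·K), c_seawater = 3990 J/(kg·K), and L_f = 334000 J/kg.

T_f ≈ 33.2 °C

Setting the total heat transfer to zero:
latent heat to melt: 0.151·334000 = 50434
  meltwater 0→T: 0.151·4180·T = 631.18 T
  seawater: 4508.7(T − 49)
5139.9 T = 220926 − 50434 = 170492
T ≈ 33.17 °C — above 0 °C, consistent with complete melting.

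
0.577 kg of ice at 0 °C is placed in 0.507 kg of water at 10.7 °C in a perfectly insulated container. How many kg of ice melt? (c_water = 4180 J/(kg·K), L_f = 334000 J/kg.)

m_melted ≈ 0.0679 kg

Cooling the water to 0 °C releases 0.507×4180×10.7 = 22676 J.
To melt every bit of ice: 0.577×334000 = 192718 J.
Since 22676 < 192718 J, not all the ice melts; equilibrium is at 0 °C.
m_melted×334000 = 22676  ⇒  m_melted ≈ 0.06789 kg.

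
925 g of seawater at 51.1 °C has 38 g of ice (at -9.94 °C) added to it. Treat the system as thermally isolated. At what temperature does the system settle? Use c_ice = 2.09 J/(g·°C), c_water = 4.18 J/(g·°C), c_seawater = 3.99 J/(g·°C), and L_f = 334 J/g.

Heat gained plus heat lost sum to zero:
warm ice to 0 °C: 38×2.09×(0 − (-9.94)) = 789.43
  fusion: m_ice L_f = 38×334 = 12692
  meltwater 0→T: 38×4.18×T = 158.84 T
  seawater cools: 925×3.99×(T − 51.1) = 3690.8(T − 51.1)
3849.6 T = 188597 − 13481 = 175116
T ≈ 45.49 °C (positive, so assuming full melt was valid).

T_f ≈ 45.5 °C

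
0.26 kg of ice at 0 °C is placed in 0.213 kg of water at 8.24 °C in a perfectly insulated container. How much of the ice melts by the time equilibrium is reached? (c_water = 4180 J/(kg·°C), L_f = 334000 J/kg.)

Water can give up m c ΔT = 0.213×4180×8.24 = 7336.4 J before reaching 0 °C.
Fully melting the ice requires m_ice L_f = 0.26×334000 = 86840 J.
Since 7336.4 < 86840 J, not all the ice melts; equilibrium is at 0 °C.
m_melt = 7336.4 / L_f = 0.02197 kg.

m_melted ≈ 0.022 kg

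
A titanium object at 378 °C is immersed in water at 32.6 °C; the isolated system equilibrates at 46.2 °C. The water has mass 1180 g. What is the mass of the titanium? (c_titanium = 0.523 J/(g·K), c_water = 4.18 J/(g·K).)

m ≈ 387 g

Heat lost by the titanium = heat gained by the water:
m×0.523×(378 − 46.2) = 1180×4.18×(46.2 − 32.6)
173.53 m = 67081  ⇒  m ≈ 386.6 g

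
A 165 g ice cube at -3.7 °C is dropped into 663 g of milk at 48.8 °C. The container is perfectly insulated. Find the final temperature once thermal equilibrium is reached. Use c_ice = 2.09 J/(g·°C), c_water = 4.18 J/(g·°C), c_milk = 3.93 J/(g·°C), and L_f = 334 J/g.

Net heat exchanged in the isolated system is zero:
ice -3.7→0 °C: 165·2.09·3.7 = 1275.9
  melt ice: 165·334 = 55110
  warm the meltwater: 689.7 T
  milk: 2605.6(T − 48.8)
3295.3 T = 127153 − 56386 = 70767
T ≈ 21.48 °C (positive, so assuming full melt was valid).

T_f ≈ 21.5 °C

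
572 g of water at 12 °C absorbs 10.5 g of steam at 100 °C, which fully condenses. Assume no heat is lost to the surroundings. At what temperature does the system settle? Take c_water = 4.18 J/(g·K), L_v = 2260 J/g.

Setting the total heat transfer to zero:
steam→water at 100 °C releases m L_v = 10.5×2260 = 23730
  condensed water 100 °C→T: 43.89(T − 100)
  original water: 2391(T − 12)
2434.8 T = 23730 + 4389 + 28692 = 56811
T ≈ 23.33 °C — below 100 °C, confirming all the steam condensed.

T_f ≈ 23.3 °C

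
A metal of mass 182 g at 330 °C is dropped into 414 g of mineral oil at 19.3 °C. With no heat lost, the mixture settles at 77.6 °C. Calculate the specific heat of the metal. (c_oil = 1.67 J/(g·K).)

c ≈ 0.877 J/(g·K)

Taking heat into each body as positive, Σ m c ΔT = 0:
182·c·(77.6 − 330) + 414·1.67·(77.6 − 19.3) = 0
-45937 c = -40307
c = -40307/-45937 ≈ 0.8775 J/(g·K)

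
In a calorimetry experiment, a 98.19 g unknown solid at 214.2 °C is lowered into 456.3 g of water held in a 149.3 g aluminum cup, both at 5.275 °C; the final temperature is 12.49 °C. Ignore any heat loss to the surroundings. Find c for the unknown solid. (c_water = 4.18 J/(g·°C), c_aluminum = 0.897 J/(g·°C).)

c ≈ 0.744 J/(g·°C)

Net heat exchanged in the isolated system is zero:
98.19×c×(12.49 − 214.2) + 456.3×4.18×(12.49 − 5.275) + 149.3×0.897×(12.49 − 5.275) = 0
-19806 c = -14728
c = -14728/-19806 ≈ 0.7436 J/(g·°C)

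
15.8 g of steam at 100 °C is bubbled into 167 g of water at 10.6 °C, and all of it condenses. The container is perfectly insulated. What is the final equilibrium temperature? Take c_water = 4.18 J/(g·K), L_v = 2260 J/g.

Sum of m c ΔT and latent-heat terms is zero:
latent heat released on condensation: 15.8×2260 = 35708; condensed water 100 °C→T: 66.04(T − 100); original water: 698.06(T − 10.6)
764.1 T = 35708 + 6604.4 + 7399.4 = 49712
T ≈ 65.06 °C (< 100 °C, so full condensation is consistent).

T_f ≈ 65.1 °C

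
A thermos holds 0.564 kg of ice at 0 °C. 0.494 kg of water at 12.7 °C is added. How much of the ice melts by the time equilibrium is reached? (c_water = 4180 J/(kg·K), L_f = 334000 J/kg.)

m_melted ≈ 0.0785 kg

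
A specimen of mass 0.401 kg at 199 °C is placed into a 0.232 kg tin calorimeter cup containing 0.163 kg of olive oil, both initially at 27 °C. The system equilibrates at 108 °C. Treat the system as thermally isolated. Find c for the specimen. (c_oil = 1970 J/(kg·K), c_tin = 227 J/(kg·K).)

c ≈ 830 J/(kg·K)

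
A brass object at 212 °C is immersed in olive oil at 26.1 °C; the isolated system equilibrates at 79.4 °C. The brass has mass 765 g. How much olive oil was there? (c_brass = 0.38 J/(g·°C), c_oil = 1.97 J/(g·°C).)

Heat lost by the brass = heat gained by the oil:
765·0.38·(212 − 79.4) = m·1.97·(79.4 − 26.1)
105 m = 38547  ⇒  m ≈ 367.1 g

m ≈ 367 g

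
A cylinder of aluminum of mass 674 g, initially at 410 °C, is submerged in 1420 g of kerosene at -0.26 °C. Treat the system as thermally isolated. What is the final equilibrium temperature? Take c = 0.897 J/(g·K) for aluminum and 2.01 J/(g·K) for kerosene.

T_f ≈ 71.5 °C

Set heat shed by the hot body equal to heat absorbed by the cold body:
674×0.897×(410 − T) = 1420×2.01×(T − (-0.26))
604.58(410 − T) = 2854.2(T − (-0.26))
3458.8 T = 247135  ⇒  T ≈ 71.45 °C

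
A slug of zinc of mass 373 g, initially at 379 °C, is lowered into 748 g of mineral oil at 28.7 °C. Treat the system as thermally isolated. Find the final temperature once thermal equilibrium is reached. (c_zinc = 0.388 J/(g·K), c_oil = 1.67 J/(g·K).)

T_f = Σ m_i c_i T_i / Σ m_i c_i:
T_f = (144.72×379 + 1249.2×28.7) / (144.72 + 1249.2)
    = 90701 / 1393.9 ≈ 65.07 °C

T_f ≈ 65.1 °C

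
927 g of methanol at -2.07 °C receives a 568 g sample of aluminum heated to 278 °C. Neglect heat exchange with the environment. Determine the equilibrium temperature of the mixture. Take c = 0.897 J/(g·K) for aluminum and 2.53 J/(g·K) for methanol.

With ΣQ=0 the equilibrium temperature is the m·c-weighted mean:
T_f = (509.5×278 + 2345.3×(-2.07)) / (509.5 + 2345.3)
    = 136785 / 2854.8 ≈ 47.91 °C

T_f ≈ 47.9 °C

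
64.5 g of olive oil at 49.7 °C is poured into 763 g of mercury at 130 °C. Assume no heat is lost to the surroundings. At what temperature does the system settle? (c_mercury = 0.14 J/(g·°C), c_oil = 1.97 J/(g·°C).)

Heat lost by the mercury equals heat gained by the oil:
763*0.14*(130 − T) = 64.5*1.97*(T − 49.7)
106.82(130 − T) = 127.06(T − 49.7)
233.88 T = 20202  ⇒  T ≈ 86.37 °C

T_f ≈ 86.4 °C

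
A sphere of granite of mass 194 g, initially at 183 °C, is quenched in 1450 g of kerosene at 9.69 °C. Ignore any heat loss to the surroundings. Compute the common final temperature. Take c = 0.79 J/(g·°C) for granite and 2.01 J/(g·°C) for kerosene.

T_f ≈ 18.3 °C

Energy conservation, ΣQ = 0:
194×0.79×(T − 183) + 1450×2.01×(T − 9.69) = 0
153.26(T − 183) + 2914.5(T − 9.69) = 0
(153.26 + 2914.5) T = 153.26×183 + 2914.5×9.69
T ≈ 18.35 °C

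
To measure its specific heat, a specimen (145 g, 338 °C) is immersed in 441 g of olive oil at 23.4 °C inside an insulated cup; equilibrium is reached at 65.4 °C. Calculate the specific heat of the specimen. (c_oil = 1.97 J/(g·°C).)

c ≈ 0.923 J/(g·°C)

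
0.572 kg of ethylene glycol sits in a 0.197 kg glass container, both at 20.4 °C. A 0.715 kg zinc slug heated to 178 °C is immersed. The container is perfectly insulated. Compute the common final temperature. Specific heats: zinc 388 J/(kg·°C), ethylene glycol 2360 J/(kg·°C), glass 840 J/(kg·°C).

T_f ≈ 44.8 °C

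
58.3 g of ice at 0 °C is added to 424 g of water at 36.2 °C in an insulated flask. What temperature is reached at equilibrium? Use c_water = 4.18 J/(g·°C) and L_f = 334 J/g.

T_f ≈ 22.2 °C

Heat gained plus heat lost sum to zero:
latent heat to melt: 58.3·334 = 19472; warm the meltwater: 243.69 T; water cools: 424·4.18·(T − 36.2) = 1772.3(T − 36.2)
2016 T = 64158 − 19472 = 44686
T ≈ 22.17 °C. Since T > 0 °C, the all-ice-melts assumption holds.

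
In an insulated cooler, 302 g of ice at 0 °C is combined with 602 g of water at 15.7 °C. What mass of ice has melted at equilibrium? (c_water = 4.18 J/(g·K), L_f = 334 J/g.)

Water can give up m c ΔT = 602·4.18·15.7 = 39507 J before reaching 0 °C.
Fully melting the ice requires m_ice L_f = 302·334 = 100868 J.
39507 J < 100868 J, so only part of the ice melts and the system sits at 0 °C.
m_melted·334 = 39507  ⇒  m_melted ≈ 118.3 g.

m_melted ≈ 118 g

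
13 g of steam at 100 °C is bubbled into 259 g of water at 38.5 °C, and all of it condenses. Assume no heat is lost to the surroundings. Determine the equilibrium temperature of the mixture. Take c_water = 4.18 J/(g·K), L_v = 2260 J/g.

Setting the total heat transfer to zero:
steam→water at 100 °C releases m L_v = 13×2260 = 29380
  condensate cools 100→T: 13×4.18×(T − 100) = 54.34(T − 100)
  water warms: 259×4.18×(T − 38.5) = 1082.6(T − 38.5)
1137 T = 29380 + 5434 + 41681 = 76495
T ≈ 67.28 °C, under the boiling point, so the assumption holds.

T_f ≈ 67.3 °C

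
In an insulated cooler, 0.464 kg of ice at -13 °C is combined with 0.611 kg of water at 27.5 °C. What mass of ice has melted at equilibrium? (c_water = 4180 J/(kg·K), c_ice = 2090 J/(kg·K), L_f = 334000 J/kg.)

Cooling the water to 0 °C releases 0.611×4180×27.5 = 70234 J.
Of that, 0.464×2090×13 = 12607 J goes to bring the ice to 0 °C, leaving 57628 J.
To melt every bit of ice: 0.464×334000 = 154976 J.
57628 J < 154976 J, so only part of the ice melts and the system sits at 0 °C.
m_melt = 57628 / L_f = 0.1725 kg.

m_melted ≈ 0.173 kg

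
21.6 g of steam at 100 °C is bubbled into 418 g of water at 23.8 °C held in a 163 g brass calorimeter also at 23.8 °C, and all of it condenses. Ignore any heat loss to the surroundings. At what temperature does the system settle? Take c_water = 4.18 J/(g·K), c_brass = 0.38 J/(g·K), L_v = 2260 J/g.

T_f ≈ 53.1 °C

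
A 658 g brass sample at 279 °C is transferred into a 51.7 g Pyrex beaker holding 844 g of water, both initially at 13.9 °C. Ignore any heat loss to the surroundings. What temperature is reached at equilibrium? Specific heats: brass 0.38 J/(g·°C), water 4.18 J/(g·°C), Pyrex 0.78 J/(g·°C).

T_f ≈ 31.3 °C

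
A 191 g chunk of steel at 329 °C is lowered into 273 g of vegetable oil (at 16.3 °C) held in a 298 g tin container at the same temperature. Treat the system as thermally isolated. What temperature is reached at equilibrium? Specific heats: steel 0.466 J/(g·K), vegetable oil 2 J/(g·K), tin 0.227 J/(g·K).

T_f ≈ 55.9 °C

Setting the total heat transfer to zero:
191×0.466×(T − 329) + 273×2×(T − 16.3) + 298×0.227×(T − 16.3) = 0
89.01(T − 329) + 546(T − 16.3) + 67.65(T − 16.3) = 0
702.65 T = 39285
T ≈ 55.91 °C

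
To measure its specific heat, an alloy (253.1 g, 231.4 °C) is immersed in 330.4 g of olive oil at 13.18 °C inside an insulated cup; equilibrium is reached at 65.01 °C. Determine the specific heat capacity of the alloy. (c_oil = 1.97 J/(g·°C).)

Setting the total heat transfer to zero:
253.1·c·(65.01 − 231.4) + 330.4·1.97·(65.01 − 13.18) = 0
-42113 c = -33736
c = -33736/-42113 ≈ 0.8011 J/(g·°C)

c ≈ 0.801 J/(g·°C)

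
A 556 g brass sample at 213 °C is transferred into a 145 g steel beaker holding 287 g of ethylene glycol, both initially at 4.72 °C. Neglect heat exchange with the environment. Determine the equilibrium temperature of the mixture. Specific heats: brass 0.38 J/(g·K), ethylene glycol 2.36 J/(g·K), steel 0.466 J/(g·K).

T_f ≈ 50.7 °C

T_f is the heat-capacity-weighted average of the initial temperatures:
T_f = (211.28·213 + 677.32·4.72 + 67.57·4.72) / (211.28 + 677.32 + 67.57)
    = 48519 / 956.17 ≈ 50.74 °C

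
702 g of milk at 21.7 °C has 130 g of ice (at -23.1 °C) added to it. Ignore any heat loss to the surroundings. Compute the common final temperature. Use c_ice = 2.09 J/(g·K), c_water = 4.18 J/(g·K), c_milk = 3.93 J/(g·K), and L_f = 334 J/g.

T_f ≈ 3.1 °C

Sum of m c ΔT and latent-heat terms is zero:
warm ice to 0 °C: 130×2.09×(0 − (-23.1)) = 6276.3
  fusion: m_ice L_f = 130×334 = 43420
  warm the meltwater: 543.4 T
  milk: 2758.9(T − 21.7)
3302.3 T = 59867 − 49696 = 10171
T ≈ 3.08 °C — above 0 °C, consistent with complete melting.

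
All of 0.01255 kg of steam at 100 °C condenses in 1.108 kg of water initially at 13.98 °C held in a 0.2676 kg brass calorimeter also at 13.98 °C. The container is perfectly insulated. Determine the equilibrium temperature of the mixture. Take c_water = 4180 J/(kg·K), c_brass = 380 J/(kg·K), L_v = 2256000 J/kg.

T_f ≈ 20.8 °C

Conservation of energy gives ΣQ = 0:
latent heat released on condensation: 0.01255×2256000 = 28313; condensed water 100 °C→T: 52.46(T − 100); water warms: 1.108×4180×(T − 13.98) = 4631.4(T − 13.98); brass cup: 0.2676×380×(T − 13.98) = 101.69(T − 13.98)
4785.6 T = 28313 + 5245.9 + 66169 = 99728
T ≈ 20.84 °C, under the boiling point, so the assumption holds.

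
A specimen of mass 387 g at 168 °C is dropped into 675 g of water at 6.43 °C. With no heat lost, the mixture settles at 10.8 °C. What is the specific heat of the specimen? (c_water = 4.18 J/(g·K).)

c ≈ 0.203 J/(g·K)

m_s c (T_s − T_f) = m_water c_water (T_f − T_0):
387·c·(168 − 10.8) = 675·4.18·(10.8 − 6.43)
60836 c = 12330  ⇒  c ≈ 0.2027 J/(g·K)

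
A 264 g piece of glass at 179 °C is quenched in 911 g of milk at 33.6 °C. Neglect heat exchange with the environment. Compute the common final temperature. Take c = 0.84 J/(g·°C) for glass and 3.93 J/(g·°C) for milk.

Conservation of energy gives ΣQ = 0:
264·0.84·(T − 179) + 911·3.93·(T − 33.6) = 0
221.76(T − 179) + 3580.2(T − 33.6) = 0
3802 T = 159991
T ≈ 42.08 °C

T_f ≈ 42.1 °C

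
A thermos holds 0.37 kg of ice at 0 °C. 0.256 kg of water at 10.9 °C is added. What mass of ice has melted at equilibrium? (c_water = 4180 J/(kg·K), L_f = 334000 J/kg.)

Water can give up m c ΔT = 0.256×4180×10.9 = 11664 J before reaching 0 °C.
To melt every bit of ice: 0.37×334000 = 123580 J.
11664 J < 123580 J, so only part of the ice melts and the system sits at 0 °C.
Mass melted = 11664/334000 ≈ 0.03492 kg.

m_melted ≈ 0.0349 kg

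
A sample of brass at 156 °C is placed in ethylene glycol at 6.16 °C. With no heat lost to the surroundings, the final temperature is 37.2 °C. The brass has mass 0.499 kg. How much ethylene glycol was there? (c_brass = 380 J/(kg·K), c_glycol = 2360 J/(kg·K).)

Heat gained plus heat lost sum to zero:
0.499·380·(37.2 − 156) + m·2360·(37.2 − 6.16) = 0
73254 m = 22527
m = 22527/73254 ≈ 0.3075 kg

m ≈ 0.308 kg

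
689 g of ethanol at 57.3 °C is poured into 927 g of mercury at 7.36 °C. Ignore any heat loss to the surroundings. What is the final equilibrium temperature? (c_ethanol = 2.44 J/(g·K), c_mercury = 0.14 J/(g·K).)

With ΣQ=0 the equilibrium temperature is the m·c-weighted mean:
T_f = (1681.2·57.3 + 129.78·7.36) / (1681.2 + 129.78)
    = 97286 / 1810.9 ≈ 53.72 °C

T_f ≈ 53.7 °C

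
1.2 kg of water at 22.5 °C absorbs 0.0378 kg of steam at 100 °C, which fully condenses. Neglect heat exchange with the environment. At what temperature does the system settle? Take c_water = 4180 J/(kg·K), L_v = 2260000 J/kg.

Let T be the final temperature. ΣQ_i = 0:
condense steam: −0.0378·2260000 = −85428; condensed water 100 °C→T: 158(T − 100); water warms: 1.2·4180·(T − 22.5) = 5016(T − 22.5)
5174 T = 85428 + 15800 + 112860 = 214088
T ≈ 41.38 °C, under the boiling point, so the assumption holds.

T_f ≈ 41.4 °C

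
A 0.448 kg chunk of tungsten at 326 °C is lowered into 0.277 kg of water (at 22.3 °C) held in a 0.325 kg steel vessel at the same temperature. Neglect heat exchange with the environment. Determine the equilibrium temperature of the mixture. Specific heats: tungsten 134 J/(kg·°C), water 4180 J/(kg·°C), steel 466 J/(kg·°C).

With ΣQ=0 the equilibrium temperature is the m·c-weighted mean:
T_f = (60.03*326 + 1157.9*22.3 + 151.45*22.3) / (60.03 + 1157.9 + 151.45)
    = 48768 / 1369.3 ≈ 35.61 °C

T_f ≈ 35.6 °C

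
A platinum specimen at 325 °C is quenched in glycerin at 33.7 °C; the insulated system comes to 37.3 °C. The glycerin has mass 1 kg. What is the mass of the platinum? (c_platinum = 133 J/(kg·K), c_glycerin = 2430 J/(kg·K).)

m ≈ 0.229 kg

Setting the total heat transfer to zero:
m·133·(37.3 − 325) + 1·2430·(37.3 − 33.7) = 0
-38264 m = -8748
m = -8748/-38264 ≈ 0.2286 kg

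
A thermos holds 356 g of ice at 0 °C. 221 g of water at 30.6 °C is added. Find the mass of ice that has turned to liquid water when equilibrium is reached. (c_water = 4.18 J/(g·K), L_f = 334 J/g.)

Water can give up m c ΔT = 221·4.18·30.6 = 28268 J before reaching 0 °C.
To melt every bit of ice: 356·334 = 118904 J.
That's not enough to melt it all — equilibrium is at 0 °C with ice remaining.
m_melted·334 = 28268  ⇒  m_melted ≈ 84.63 g.

m_melted ≈ 84.6 g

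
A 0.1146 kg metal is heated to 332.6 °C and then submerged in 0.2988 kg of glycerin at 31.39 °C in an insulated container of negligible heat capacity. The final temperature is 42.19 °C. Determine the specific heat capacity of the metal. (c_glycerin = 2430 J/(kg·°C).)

Taking heat into each body as positive, Σ m c ΔT = 0:
0.1146×c×(42.19 − 332.6) + 0.2988×2430×(42.19 − 31.39) = 0
-33.28 c = -7841.7
c = -7841.7/-33.28 ≈ 235.6 J/(kg·°C)

c ≈ 236 J/(kg·°C)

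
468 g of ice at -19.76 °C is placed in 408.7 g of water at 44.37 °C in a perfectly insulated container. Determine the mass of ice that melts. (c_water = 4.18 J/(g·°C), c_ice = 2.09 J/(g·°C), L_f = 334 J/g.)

m_melted ≈ 169 g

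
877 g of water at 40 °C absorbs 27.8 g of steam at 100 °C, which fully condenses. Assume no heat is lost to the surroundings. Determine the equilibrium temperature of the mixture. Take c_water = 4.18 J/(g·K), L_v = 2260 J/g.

T_f ≈ 58.5 °C

Conservation of energy gives ΣQ = 0:
latent heat released on condensation: 27.8·2260 = 62828; condensate cools 100→T: 27.8·4.18·(T − 100) = 116.2(T − 100); water warms: 877·4.18·(T − 40) = 3665.9(T − 40)
3782.1 T = 62828 + 11620 + 146634 = 221083
T ≈ 58.46 °C, under the boiling point, so the assumption holds.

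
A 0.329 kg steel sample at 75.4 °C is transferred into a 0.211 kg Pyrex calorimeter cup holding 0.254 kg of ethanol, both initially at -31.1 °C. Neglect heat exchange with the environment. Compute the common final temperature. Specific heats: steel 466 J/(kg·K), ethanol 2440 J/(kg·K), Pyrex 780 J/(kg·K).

T_f ≈ -13.7 °C

Conservation of energy gives ΣQ = 0:
0.329×466×(T − 75.4) + 0.254×2440×(T − (-31.1)) + 0.211×780×(T − (-31.1)) = 0
153.31(T − 75.4) + 619.76(T − (-31.1)) + 164.58(T − (-31.1)) = 0
937.65 T = -12833
T = -12833/937.65 ≈ -13.69 °C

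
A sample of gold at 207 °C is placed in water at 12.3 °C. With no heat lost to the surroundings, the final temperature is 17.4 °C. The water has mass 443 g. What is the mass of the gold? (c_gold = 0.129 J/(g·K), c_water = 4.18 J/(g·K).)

m ≈ 386 g

Heat lost by the gold = heat gained by the water:
m·0.129·(207 − 17.4) = 443·4.18·(17.4 − 12.3)
24.46 m = 9443.9  ⇒  m ≈ 386.1 g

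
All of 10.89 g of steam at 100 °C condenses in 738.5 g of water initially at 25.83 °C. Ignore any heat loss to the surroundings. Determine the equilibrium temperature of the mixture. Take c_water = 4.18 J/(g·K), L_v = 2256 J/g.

Taking heat into each body as positive, Σ m c ΔT = 0:
condense steam: −10.89·2256 = −24568; condensed water 100 °C→T: 45.52(T − 100); original water: 3086.9(T − 25.83)
3132.5 T = 24568 + 4552 + 79735 = 108855
T ≈ 34.75 °C (< 100 °C, so full condensation is consistent).

T_f ≈ 34.8 °C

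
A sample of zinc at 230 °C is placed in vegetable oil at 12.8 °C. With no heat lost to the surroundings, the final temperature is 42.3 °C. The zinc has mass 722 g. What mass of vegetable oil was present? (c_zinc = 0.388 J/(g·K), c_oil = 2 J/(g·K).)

|Q_zinc| = |Q_oil|:
722×0.388×(230 − 42.3) = m×2×(42.3 − 12.8)
59 m = 52582  ⇒  m ≈ 891.2 g

m ≈ 891 g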